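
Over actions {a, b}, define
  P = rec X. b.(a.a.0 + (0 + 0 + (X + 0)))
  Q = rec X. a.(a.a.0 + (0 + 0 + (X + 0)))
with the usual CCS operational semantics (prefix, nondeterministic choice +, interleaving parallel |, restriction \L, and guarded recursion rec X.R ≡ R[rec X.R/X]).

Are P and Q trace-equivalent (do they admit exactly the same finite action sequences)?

P's transition system — 4 states:
  u0 = rec X. b.(a.a.0 + (0 + 0 + (X + 0))) has moves --b--▸ u1
  u1 = a.a.0 + (0 + 0 + ((rec X. b.(a.a.0 + (0 + 0 + (X + 0)))) + 0)) has moves --a--▸ u2, --b--▸ u1
  u2 = a.0 has moves --a--▸ u3
  u3 = 0 has moves stopped
Q's transition system — 4 states:
  v0 = rec X. a.(a.a.0 + (0 + 0 + (X + 0))) has moves --a--▸ v1
  v1 = a.a.0 + (0 + 0 + ((rec X. a.(a.a.0 + (0 + 0 + (X + 0)))) + 0)) has moves --a--▸ v1, --a--▸ v2
  v2 = a.0 has moves --a--▸ v3
  v3 = 0 has moves stopped
Trace ⟨b⟩ through P, begin at {u0}:
  after b @ step 1: {u1}
  — P admits the full trace.
Trace ⟨b⟩ through Q, begin at {v0}:
  after b @ step 1: no successor for Q

NO — witness ⟨b⟩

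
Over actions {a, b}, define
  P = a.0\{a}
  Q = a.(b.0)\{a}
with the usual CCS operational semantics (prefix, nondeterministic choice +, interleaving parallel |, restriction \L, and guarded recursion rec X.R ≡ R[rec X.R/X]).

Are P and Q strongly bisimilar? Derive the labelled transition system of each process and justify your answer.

P's transition system — 2 states:
  s0 = a.0\{a} → =a=> s1
  s1 = 0\{a} → ∅
Q's transition system — 3 states:
  t0 = a.(b.0)\{a} → =a=> t1
  t1 = (b.0)\{a} → =b=> t2
  t2 = 0\{a} → ∅
Coarsest stable partition (strong bisimilarity classes):
  B0 = {s0}
  B1 = {s1, t2}
  B2 = {t0}
  B3 = {t1}
s0 ∈ B0, t0 ∈ B2 → different blocks

not bisimilar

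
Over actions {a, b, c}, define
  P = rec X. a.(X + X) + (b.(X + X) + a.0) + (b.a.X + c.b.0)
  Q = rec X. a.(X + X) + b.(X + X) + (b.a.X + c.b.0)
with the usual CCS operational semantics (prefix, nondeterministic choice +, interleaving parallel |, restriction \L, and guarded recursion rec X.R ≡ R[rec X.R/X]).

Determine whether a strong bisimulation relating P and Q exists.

P's transition system — 5 states:
  s0 = rec X. a.(X + X) + (b.(X + X) + a.0) + (b.a.X + c.b.0) | ··a··> s1, ··a··> s2, ··b··> s1, ··b··> s3, ··c··> s4
  s1 = (rec X. a.(X + X) + (b.(X + X) + a.0) + (b.a.X + c.b.0)) + (rec X. a.(X + X) + (b.(X + X) + a.0) + (b.a.X + c.b.0)) | ··a··> s1, ··a··> s2, ··b··> s1, ··b··> s3, ··c··> s4
  s2 = 0 | stopped
  s3 = a.(rec X. a.(X + X) + (b.(X + X) + a.0) + (b.a.X + c.b.0)) | ··a··> s0
  s4 = b.0 | ··b··> s2
Q's transition system — 5 states:
  t0 = rec X. a.(X + X) + b.(X + X) + (b.a.X + c.b.0) | ··a··> t1, ··b··> t1, ··b··> t2, ··c··> t3
  t1 = (rec X. a.(X + X) + b.(X + X) + (b.a.X + c.b.0)) + (rec X. a.(X + X) + b.(X + X) + (b.a.X + c.b.0)) | ··a··> t1, ··b··> t1, ··b··> t2, ··c··> t3
  t2 = a.(rec X. a.(X + X) + b.(X + X) + (b.a.X + c.b.0)) | ··a··> t0
  t3 = b.0 | ··b··> t4
  t4 = 0 | stopped
Bisimilarity quotient blocks:
  B0 = {s0, s1}
  B1 = {s2, t4}
  B2 = {s3}
  B3 = {s4, t3}
  B4 = {t0, t1}
  B5 = {t2}
s0 ∈ B0, t0 ∈ B4 → different blocks

P ≁ Q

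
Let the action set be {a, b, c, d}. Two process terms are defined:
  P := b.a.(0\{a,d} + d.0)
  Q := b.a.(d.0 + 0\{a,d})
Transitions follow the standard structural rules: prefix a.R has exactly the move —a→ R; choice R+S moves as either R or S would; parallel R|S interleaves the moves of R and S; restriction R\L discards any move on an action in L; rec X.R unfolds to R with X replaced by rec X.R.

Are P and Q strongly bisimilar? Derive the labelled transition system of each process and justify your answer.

P's transition system — 4 states:
  s0 = b.a.(0\{a,d} + d.0) | =b=> s1
  s1 = a.(0\{a,d} + d.0) | =a=> s2
  s2 = 0\{a,d} + d.0 | =d=> s3
  s3 = 0 | deadlocked
Q's transition system — 4 states:
  t0 = b.a.(d.0 + 0\{a,d}) | =b=> t1
  t1 = a.(d.0 + 0\{a,d}) | =a=> t2
  t2 = d.0 + 0\{a,d} | =d=> t3
  t3 = 0 | deadlocked
Partition-refinement fixed point:
  B0 = {s0, t0}
  B1 = {s1, t1}
  B2 = {s2, t2}
  B3 = {s3, t3}
s0 ∈ B0, t0 ∈ B0 → same block

P ~ Q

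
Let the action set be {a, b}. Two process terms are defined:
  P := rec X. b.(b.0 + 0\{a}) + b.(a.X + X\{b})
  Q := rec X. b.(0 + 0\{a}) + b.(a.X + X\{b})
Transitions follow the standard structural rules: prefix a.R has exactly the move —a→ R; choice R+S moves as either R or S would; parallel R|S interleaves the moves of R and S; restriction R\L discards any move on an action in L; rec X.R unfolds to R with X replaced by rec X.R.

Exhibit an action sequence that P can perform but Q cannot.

bb

LTS(P): 4 reachable states
  s0 = rec X. b.(b.0 + 0\{a}) + b.(a.X + X\{b}) → --b--▸ s1, --b--▸ s2
  s1 = a.(rec X. b.(b.0 + 0\{a}) + b.(a.X + X\{b})) + (rec X. b.(b.0 + 0\{a}) + b.(a.X + X\{b}))\{b} → --a--▸ s0
  s2 = b.0 + 0\{a} → --b--▸ s3
  s3 = 0 → deadlocked
LTS(Q): 3 reachable states
  t0 = rec X. b.(0 + 0\{a}) + b.(a.X + X\{b}) → --b--▸ t1, --b--▸ t2
  t1 = 0 + 0\{a} → deadlocked
  t2 = a.(rec X. b.(0 + 0\{a}) + b.(a.X + X\{b})) + (rec X. b.(0 + 0\{a}) + b.(a.X + X\{b}))\{b} → --a--▸ t0
Trace ⟨bb⟩ through P, begin at {s0}:
  after b @ step 1: {s1, s2}
  after b @ step 2: {s3}
  ✓ P
Trace ⟨bb⟩ through Q, begin at {t0}:
  after b @ step 1: {t1, t2}
  after b @ step 2: no successor for Q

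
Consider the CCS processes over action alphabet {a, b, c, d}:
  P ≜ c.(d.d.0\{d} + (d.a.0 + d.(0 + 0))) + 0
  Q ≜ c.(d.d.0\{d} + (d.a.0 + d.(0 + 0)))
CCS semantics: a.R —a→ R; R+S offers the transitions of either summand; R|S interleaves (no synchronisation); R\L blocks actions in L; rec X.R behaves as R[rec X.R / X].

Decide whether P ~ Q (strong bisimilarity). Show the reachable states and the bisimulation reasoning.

LTS(P): 7 reachable states
  u0 = c.(d.d.0\{d} + (d.a.0 + d.(0 + 0))) + 0 → =c=> u1
  u1 = d.d.0\{d} + (d.a.0 + d.(0 + 0)) → =d=> u2, =d=> u3, =d=> u4
  u2 = 0 + 0 → deadlocked
  u3 = a.0 → =a=> u5
  u4 = d.0\{d} → =d=> u6
  u5 = 0 → deadlocked
  u6 = 0\{d} → deadlocked
LTS(Q): 7 reachable states
  v0 = c.(d.d.0\{d} + (d.a.0 + d.(0 + 0))) → =c=> v1
  v1 = d.d.0\{d} + (d.a.0 + d.(0 + 0)) → =d=> v2, =d=> v3, =d=> v4
  v2 = 0 + 0 → deadlocked
  v3 = a.0 → =a=> v5
  v4 = d.0\{d} → =d=> v6
  v5 = 0 → deadlocked
  v6 = 0\{d} → deadlocked
Partition-refinement fixed point:
  B0 = {u0, v0}
  B1 = {u1, v1}
  B2 = {u3, v3}
  B3 = {u2, u5, u6, v2, v5, v6}
  B4 = {u4, v4}
u0 ∈ B0, v0 ∈ B0 → same block

YES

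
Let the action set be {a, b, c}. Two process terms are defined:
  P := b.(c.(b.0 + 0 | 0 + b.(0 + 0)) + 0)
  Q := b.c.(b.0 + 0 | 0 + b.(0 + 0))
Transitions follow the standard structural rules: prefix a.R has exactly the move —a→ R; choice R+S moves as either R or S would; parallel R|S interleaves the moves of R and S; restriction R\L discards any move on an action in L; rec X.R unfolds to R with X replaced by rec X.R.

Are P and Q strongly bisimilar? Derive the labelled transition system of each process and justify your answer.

Reachable graph of P (5 states):
  m0 = b.(c.(b.0 + 0 | 0 + b.(0 + 0)) + 0) | --b--▸ m1
  m1 = c.(b.0 + 0 | 0 + b.(0 + 0)) + 0 | --c--▸ m2
  m2 = b.0 + 0 | 0 + b.(0 + 0) | --b--▸ m3, --b--▸ m4
  m3 = 0 | ·
  m4 = 0 + 0 | ·
Reachable graph of Q (5 states):
  n0 = b.c.(b.0 + 0 | 0 + b.(0 + 0)) | --b--▸ n1
  n1 = c.(b.0 + 0 | 0 + b.(0 + 0)) | --c--▸ n2
  n2 = b.0 + 0 | 0 + b.(0 + 0) | --b--▸ n3, --b--▸ n4
  n3 = 0 | ·
  n4 = 0 + 0 | ·
Bisimilarity quotient blocks:
  B0 = {m0, n0}
  B1 = {m1, n1}
  B2 = {m2, n2}
  B3 = {m3, m4, n3, n4}
m0 ∈ B0, n0 ∈ B0 → same block

YES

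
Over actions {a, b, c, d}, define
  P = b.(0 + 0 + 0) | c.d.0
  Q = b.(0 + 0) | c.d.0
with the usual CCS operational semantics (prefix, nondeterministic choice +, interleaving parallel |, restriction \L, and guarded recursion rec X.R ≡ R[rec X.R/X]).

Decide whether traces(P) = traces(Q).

trace-equivalent

LTS(P): 6 reachable states
  s0 = b.(0 + 0 + 0) | c.d.0 has moves =b=> s1, =c=> s2
  s1 = (0 + 0 + 0) | c.d.0 has moves =c=> s3
  s2 = b.(0 + 0 + 0) | d.0 has moves =b=> s3, =d=> s4
  s3 = (0 + 0 + 0) | d.0 has moves =d=> s5
  s4 = b.(0 + 0 + 0) | 0 has moves =b=> s5
  s5 = (0 + 0 + 0) | 0 has moves ∅
LTS(Q): 6 reachable states
  t0 = b.(0 + 0) | c.d.0 has moves =b=> t1, =c=> t2
  t1 = (0 + 0) | c.d.0 has moves =c=> t3
  t2 = b.(0 + 0) | d.0 has moves =b=> t3, =d=> t4
  t3 = (0 + 0) | d.0 has moves =d=> t5
  t4 = b.(0 + 0) | 0 has moves =b=> t5
  t5 = (0 + 0) | 0 has moves ∅
Bisimilarity quotient blocks:
  B0 = {s0, t0}
  B1 = {s1, t1}
  B2 = {s3, t3}
  B3 = {s5, t5}
  B4 = {s2, t2}
  B5 = {s4, t4}
s0 ∈ B0, t0 ∈ B0 → same block
Bisimilar ⇒ trace-equivalent.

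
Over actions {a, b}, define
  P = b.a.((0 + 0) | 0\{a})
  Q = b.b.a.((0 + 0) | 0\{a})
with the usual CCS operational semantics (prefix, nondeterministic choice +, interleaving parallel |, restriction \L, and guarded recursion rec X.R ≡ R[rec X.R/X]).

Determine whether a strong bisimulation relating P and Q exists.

Reachable graph of P (3 states):
  p0 = b.a.((0 + 0) | 0\{a}) has moves -b-> p1
  p1 = a.((0 + 0) | 0\{a}) has moves -a-> p2
  p2 = (0 + 0) | 0\{a} has moves stopped
Reachable graph of Q (4 states):
  q0 = b.b.a.((0 + 0) | 0\{a}) has moves -b-> q1
  q1 = b.a.((0 + 0) | 0\{a}) has moves -b-> q2
  q2 = a.((0 + 0) | 0\{a}) has moves -a-> q3
  q3 = (0 + 0) | 0\{a} has moves stopped
Coarsest stable partition (strong bisimilarity classes):
  B0 = {p0, q1}
  B1 = {p1, q2}
  B2 = {p2, q3}
  B3 = {q0}
p0 ∈ B0, q0 ∈ B3 → different blocks

not bisimilar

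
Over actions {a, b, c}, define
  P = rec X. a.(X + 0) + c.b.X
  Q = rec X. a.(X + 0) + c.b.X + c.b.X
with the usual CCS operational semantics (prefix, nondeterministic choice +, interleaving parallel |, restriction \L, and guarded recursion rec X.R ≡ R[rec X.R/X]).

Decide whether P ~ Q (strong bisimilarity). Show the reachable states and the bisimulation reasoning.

P ~ Q

LTS(P): 3 reachable states
  u0 = rec X. a.(X + 0) + c.b.X | =a=> u1, =c=> u2
  u1 = (rec X. a.(X + 0) + c.b.X) + 0 | =a=> u1, =c=> u2
  u2 = b.(rec X. a.(X + 0) + c.b.X) | =b=> u0
LTS(Q): 3 reachable states
  v0 = rec X. a.(X + 0) + c.b.X + c.b.X | =a=> v1, =c=> v2
  v1 = (rec X. a.(X + 0) + c.b.X + c.b.X) + 0 | =a=> v1, =c=> v2
  v2 = b.(rec X. a.(X + 0) + c.b.X + c.b.X) | =b=> v0
Coarsest stable partition (strong bisimilarity classes):
  B0 = {u0, u1, v0, v1}
  B1 = {u2, v2}
u0 ∈ B0, v0 ∈ B0 → same block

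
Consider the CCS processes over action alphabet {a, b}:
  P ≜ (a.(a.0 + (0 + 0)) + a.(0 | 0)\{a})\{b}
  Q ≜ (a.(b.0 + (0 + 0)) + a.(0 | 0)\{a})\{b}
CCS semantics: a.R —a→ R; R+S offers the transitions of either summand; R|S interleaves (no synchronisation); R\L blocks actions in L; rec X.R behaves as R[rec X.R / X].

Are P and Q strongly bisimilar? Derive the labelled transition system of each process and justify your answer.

P ≁ Q

Reachable graph of P (4 states):
  s0 = (a.(a.0 + (0 + 0)) + a.(0 | 0)\{a})\{b} | --a--▸ s1, --a--▸ s2
  s1 = (0 | 0)\{a}\{b} | stopped
  s2 = (a.0 + (0 + 0))\{b} | --a--▸ s3
  s3 = 0\{b} | stopped
Reachable graph of Q (3 states):
  t0 = (a.(b.0 + (0 + 0)) + a.(0 | 0)\{a})\{b} | --a--▸ t1, --a--▸ t2
  t1 = (0 | 0)\{a}\{b} | stopped
  t2 = (b.0 + (0 + 0))\{b} | stopped
Bisimilarity quotient blocks:
  B0 = {s0}
  B1 = {s1, s3, t1, t2}
  B2 = {s2, t0}
s0 ∈ B0, t0 ∈ B2 → different blocks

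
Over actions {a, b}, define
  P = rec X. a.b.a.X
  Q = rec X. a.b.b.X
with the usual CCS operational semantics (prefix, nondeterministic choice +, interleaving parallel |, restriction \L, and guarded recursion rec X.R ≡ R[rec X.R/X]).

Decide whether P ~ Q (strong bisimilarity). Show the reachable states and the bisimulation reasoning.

NO

P's transition system — 3 states:
  p0 = rec X. a.b.a.X | ··a··> p1
  p1 = b.a.(rec X. a.b.a.X) | ··b··> p2
  p2 = a.(rec X. a.b.a.X) | ··a··> p0
Q's transition system — 3 states:
  q0 = rec X. a.b.b.X | ··a··> q1
  q1 = b.b.(rec X. a.b.b.X) | ··b··> q2
  q2 = b.(rec X. a.b.b.X) | ··b··> q0
Partition-refinement fixed point:
  B0 = {p0}
  B1 = {p1}
  B2 = {p2}
  B3 = {q0}
  B4 = {q1}
  B5 = {q2}
p0 ∈ B0, q0 ∈ B3 → different blocks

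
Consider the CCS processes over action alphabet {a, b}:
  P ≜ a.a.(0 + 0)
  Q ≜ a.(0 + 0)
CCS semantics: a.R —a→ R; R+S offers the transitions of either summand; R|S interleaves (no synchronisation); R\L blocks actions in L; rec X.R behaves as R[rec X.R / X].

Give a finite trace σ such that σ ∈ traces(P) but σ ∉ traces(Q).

aa

P's transition system — 3 states:
  s0 = a.a.(0 + 0) :: —a→ s1
  s1 = a.(0 + 0) :: —a→ s2
  s2 = 0 + 0 :: ·
Q's transition system — 2 states:
  t0 = a.(0 + 0) :: —a→ t1
  t1 = 0 + 0 :: ·
Run σ = ⟨aa⟩ on P: start {s0}
  after a @ step 1: {s1}
  after a @ step 2: {s2}
  P completes σ.
Run σ = ⟨aa⟩ on Q: start {t0}
  after a @ step 1: {t1}
  after a @ step 2: no successor for Q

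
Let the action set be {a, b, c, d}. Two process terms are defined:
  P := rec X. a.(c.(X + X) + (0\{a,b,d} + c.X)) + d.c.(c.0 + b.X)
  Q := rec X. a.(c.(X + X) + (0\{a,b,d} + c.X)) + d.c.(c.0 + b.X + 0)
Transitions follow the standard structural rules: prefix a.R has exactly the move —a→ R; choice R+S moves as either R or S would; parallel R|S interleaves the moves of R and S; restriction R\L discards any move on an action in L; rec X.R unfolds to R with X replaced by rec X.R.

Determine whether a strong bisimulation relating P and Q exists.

P's transition system — 6 states:
  p0 = rec X. a.(c.(X + X) + (0\{a,b,d} + c.X)) + d.c.(c.0 + b.X) → --a--▸ p1, --d--▸ p2
  p1 = c.((rec X. a.(c.(X + X) + (0\{a,b,d} + c.X)) + d.c.(c.0 + b.X)) + (rec X. a.(c.(X + X) + (0\{a,b,d} + c.X)) + d.c.(c.0 + b.X))) + (0\{a,b,d} + c.(rec X. a.(c.(X + X) + (0\{a,b,d} + c.X)) + d.c.(c.0 + b.X))) → --c--▸ p0, --c--▸ p3
  p2 = c.(c.0 + b.(rec X. a.(c.(X + X) + (0\{a,b,d} + c.X)) + d.c.(c.0 + b.X))) → --c--▸ p4
  p3 = (rec X. a.(c.(X + X) + (0\{a,b,d} + c.X)) + d.c.(c.0 + b.X)) + (rec X. a.(c.(X + X) + (0\{a,b,d} + c.X)) + d.c.(c.0 + b.X)) → --a--▸ p1, --d--▸ p2
  p4 = c.0 + b.(rec X. a.(c.(X + X) + (0\{a,b,d} + c.X)) + d.c.(c.0 + b.X)) → --b--▸ p0, --c--▸ p5
  p5 = 0 → ∅
Q's transition system — 6 states:
  q0 = rec X. a.(c.(X + X) + (0\{a,b,d} + c.X)) + d.c.(c.0 + b.X + 0) → --a--▸ q1, --d--▸ q2
  q1 = c.((rec X. a.(c.(X + X) + (0\{a,b,d} + c.X)) + d.c.(c.0 + b.X + 0)) + (rec X. a.(c.(X + X) + (0\{a,b,d} + c.X)) + d.c.(c.0 + b.X + 0))) + (0\{a,b,d} + c.(rec X. a.(c.(X + X) + (0\{a,b,d} + c.X)) + d.c.(c.0 + b.X + 0))) → --c--▸ q0, --c--▸ q3
  q2 = c.(c.0 + b.(rec X. a.(c.(X + X) + (0\{a,b,d} + c.X)) + d.c.(c.0 + b.X + 0)) + 0) → --c--▸ q4
  q3 = (rec X. a.(c.(X + X) + (0\{a,b,d} + c.X)) + d.c.(c.0 + b.X + 0)) + (rec X. a.(c.(X + X) + (0\{a,b,d} + c.X)) + d.c.(c.0 + b.X + 0)) → --a--▸ q1, --d--▸ q2
  q4 = c.0 + b.(rec X. a.(c.(X + X) + (0\{a,b,d} + c.X)) + d.c.(c.0 + b.X + 0)) + 0 → --b--▸ q0, --c--▸ q5
  q5 = 0 → ∅
Coarsest stable partition (strong bisimilarity classes):
  B0 = {p0, p3, q0, q3}
  B1 = {p1, q1}
  B2 = {p2, q2}
  B3 = {p4, q4}
  B4 = {p5, q5}
p0 ∈ B0, q0 ∈ B0 → same block

bisimilar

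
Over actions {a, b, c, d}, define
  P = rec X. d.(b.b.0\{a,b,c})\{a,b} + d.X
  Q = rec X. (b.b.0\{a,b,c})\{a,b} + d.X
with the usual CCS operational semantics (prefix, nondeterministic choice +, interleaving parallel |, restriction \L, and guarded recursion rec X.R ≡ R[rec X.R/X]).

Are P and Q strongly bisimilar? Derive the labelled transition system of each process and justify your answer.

LTS(P): 2 reachable states
  s0 = rec X. d.(b.b.0\{a,b,c})\{a,b} + d.X has moves —d→ s0, —d→ s1
  s1 = (b.b.0\{a,b,c})\{a,b} has moves ∅
LTS(Q): 1 reachable states
  t0 = rec X. (b.b.0\{a,b,c})\{a,b} + d.X has moves —d→ t0
Bisimilarity quotient blocks:
  B0 = {s0}
  B1 = {s1}
  B2 = {t0}
s0 ∈ B0, t0 ∈ B2 → different blocks

NO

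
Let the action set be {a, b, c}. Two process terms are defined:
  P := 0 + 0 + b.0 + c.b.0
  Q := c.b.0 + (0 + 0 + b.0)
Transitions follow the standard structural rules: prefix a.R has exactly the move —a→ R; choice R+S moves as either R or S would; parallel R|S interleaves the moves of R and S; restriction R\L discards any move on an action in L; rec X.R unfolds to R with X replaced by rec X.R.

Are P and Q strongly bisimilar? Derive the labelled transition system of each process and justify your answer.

YES

P's transition system — 3 states:
  s0 = 0 + 0 + b.0 + c.b.0 | ··b··> s1, ··c··> s2
  s1 = 0 | deadlocked
  s2 = b.0 | ··b··> s1
Q's transition system — 3 states:
  t0 = c.b.0 + (0 + 0 + b.0) | ··b··> t1, ··c··> t2
  t1 = 0 | deadlocked
  t2 = b.0 | ··b··> t1
Bisimilarity quotient blocks:
  B0 = {s0, t0}
  B1 = {s1, t1}
  B2 = {s2, t2}
s0 ∈ B0, t0 ∈ B0 → same block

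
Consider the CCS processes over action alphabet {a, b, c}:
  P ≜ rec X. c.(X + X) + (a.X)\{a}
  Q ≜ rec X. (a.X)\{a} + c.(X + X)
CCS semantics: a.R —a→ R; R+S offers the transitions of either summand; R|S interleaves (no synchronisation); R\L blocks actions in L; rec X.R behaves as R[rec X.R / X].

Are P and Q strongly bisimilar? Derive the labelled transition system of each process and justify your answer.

Reachable graph of P (2 states):
  p0 = rec X. c.(X + X) + (a.X)\{a} ⊢ --c--▸ p1
  p1 = (rec X. c.(X + X) + (a.X)\{a}) + (rec X. c.(X + X) + (a.X)\{a}) ⊢ --c--▸ p1
Reachable graph of Q (2 states):
  q0 = rec X. (a.X)\{a} + c.(X + X) ⊢ --c--▸ q1
  q1 = (rec X. (a.X)\{a} + c.(X + X)) + (rec X. (a.X)\{a} + c.(X + X)) ⊢ --c--▸ q1
Partition-refinement fixed point:
  B0 = {p0, p1, q0, q1}
p0 ∈ B0, q0 ∈ B0 → same block

YES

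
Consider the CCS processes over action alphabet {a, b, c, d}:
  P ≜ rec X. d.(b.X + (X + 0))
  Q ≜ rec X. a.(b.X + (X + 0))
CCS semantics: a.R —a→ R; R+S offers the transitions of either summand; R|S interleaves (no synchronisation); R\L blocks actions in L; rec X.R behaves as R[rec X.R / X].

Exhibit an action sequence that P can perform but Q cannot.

d

P's transition system — 2 states:
  u0 = rec X. d.(b.X + (X + 0)) → —d→ u1
  u1 = b.(rec X. d.(b.X + (X + 0))) + ((rec X. d.(b.X + (X + 0))) + 0) → —b→ u0, —d→ u1
Q's transition system — 2 states:
  v0 = rec X. a.(b.X + (X + 0)) → —a→ v1
  v1 = b.(rec X. a.(b.X + (X + 0))) + ((rec X. a.(b.X + (X + 0))) + 0) → —a→ v1, —b→ v0
Trace ⟨d⟩ through P, begin at {u0}:
  step 1 (d): {u1}
  ✓ P
Trace ⟨d⟩ through Q, begin at {v0}:
  step 1 (d): no successor for Q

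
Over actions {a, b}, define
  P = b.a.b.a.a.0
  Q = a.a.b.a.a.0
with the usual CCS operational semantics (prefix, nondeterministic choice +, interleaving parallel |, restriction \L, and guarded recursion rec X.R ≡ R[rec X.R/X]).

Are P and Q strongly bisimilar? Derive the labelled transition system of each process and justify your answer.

LTS(P): 6 reachable states
  m0 = b.a.b.a.a.0 | =b=> m1
  m1 = a.b.a.a.0 | =a=> m2
  m2 = b.a.a.0 | =b=> m3
  m3 = a.a.0 | =a=> m4
  m4 = a.0 | =a=> m5
  m5 = 0 | ·
LTS(Q): 6 reachable states
  n0 = a.a.b.a.a.0 | =a=> n1
  n1 = a.b.a.a.0 | =a=> n2
  n2 = b.a.a.0 | =b=> n3
  n3 = a.a.0 | =a=> n4
  n4 = a.0 | =a=> n5
  n5 = 0 | ·
Bisimilarity quotient blocks:
  B0 = {m0}
  B1 = {m1, n1}
  B2 = {m2, n2}
  B3 = {m3, n3}
  B4 = {m4, n4}
  B5 = {m5, n5}
  B6 = {n0}
m0 ∈ B0, n0 ∈ B6 → different blocks

not bisimilar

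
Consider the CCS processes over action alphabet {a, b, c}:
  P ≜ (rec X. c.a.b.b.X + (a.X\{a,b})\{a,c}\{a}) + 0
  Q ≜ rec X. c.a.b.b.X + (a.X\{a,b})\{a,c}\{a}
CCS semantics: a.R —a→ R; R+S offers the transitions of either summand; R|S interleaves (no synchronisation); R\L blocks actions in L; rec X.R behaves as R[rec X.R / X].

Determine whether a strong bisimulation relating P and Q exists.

Reachable graph of P (5 states):
  u0 = (rec X. c.a.b.b.X + (a.X\{a,b})\{a,c}\{a}) + 0 → —c→ u1
  u1 = a.b.b.(rec X. c.a.b.b.X + (a.X\{a,b})\{a,c}\{a}) → —a→ u2
  u2 = b.b.(rec X. c.a.b.b.X + (a.X\{a,b})\{a,c}\{a}) → —b→ u3
  u3 = b.(rec X. c.a.b.b.X + (a.X\{a,b})\{a,c}\{a}) → —b→ u4
  u4 = rec X. c.a.b.b.X + (a.X\{a,b})\{a,c}\{a} → —c→ u1
Reachable graph of Q (4 states):
  v0 = rec X. c.a.b.b.X + (a.X\{a,b})\{a,c}\{a} → —c→ v1
  v1 = a.b.b.(rec X. c.a.b.b.X + (a.X\{a,b})\{a,c}\{a}) → —a→ v2
  v2 = b.b.(rec X. c.a.b.b.X + (a.X\{a,b})\{a,c}\{a}) → —b→ v3
  v3 = b.(rec X. c.a.b.b.X + (a.X\{a,b})\{a,c}\{a}) → —b→ v0
Coarsest stable partition (strong bisimilarity classes):
  B0 = {u0, u4, v0}
  B1 = {u1, v1}
  B2 = {u2, v2}
  B3 = {u3, v3}
u0 ∈ B0, v0 ∈ B0 → same block

P ~ Q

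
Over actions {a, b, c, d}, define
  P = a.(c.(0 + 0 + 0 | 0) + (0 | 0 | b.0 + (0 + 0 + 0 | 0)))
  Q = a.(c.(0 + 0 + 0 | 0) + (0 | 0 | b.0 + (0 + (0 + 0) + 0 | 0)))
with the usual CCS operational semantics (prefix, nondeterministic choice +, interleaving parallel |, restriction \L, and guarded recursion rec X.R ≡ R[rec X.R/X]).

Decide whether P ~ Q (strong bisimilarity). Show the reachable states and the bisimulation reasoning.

bisimilar

LTS(P): 4 reachable states
  s0 = a.(c.(0 + 0 + 0 | 0) + (0 | 0 | b.0 + (0 + 0 + 0 | 0))) :: --a--▸ s1
  s1 = c.(0 + 0 + 0 | 0) + (0 | 0 | b.0 + (0 + 0 + 0 | 0)) :: --b--▸ s2, --c--▸ s3
  s2 = 0 | 0 | 0 :: (no moves)
  s3 = 0 + 0 + 0 | 0 :: (no moves)
LTS(Q): 4 reachable states
  t0 = a.(c.(0 + 0 + 0 | 0) + (0 | 0 | b.0 + (0 + (0 + 0) + 0 | 0))) :: --a--▸ t1
  t1 = c.(0 + 0 + 0 | 0) + (0 | 0 | b.0 + (0 + (0 + 0) + 0 | 0)) :: --b--▸ t2, --c--▸ t3
  t2 = 0 | 0 | 0 :: (no moves)
  t3 = 0 + 0 + 0 | 0 :: (no moves)
Bisimilarity quotient blocks:
  B0 = {s0, t0}
  B1 = {s1, t1}
  B2 = {s2, s3, t2, t3}
s0 ∈ B0, t0 ∈ B0 → same block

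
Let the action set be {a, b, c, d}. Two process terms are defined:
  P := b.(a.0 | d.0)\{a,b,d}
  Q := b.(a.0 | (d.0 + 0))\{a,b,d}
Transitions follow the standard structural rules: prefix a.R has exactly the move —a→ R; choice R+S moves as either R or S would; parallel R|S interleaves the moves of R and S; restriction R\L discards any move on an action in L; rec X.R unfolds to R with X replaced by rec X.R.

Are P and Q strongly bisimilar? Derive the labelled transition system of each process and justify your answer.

LTS(P): 2 reachable states
  p0 = b.(a.0 | d.0)\{a,b,d} has moves -b-> p1
  p1 = (a.0 | d.0)\{a,b,d} has moves ∅
LTS(Q): 2 reachable states
  q0 = b.(a.0 | (d.0 + 0))\{a,b,d} has moves -b-> q1
  q1 = (a.0 | (d.0 + 0))\{a,b,d} has moves ∅
Partition-refinement fixed point:
  B0 = {p0, q0}
  B1 = {p1, q1}
p0 ∈ B0, q0 ∈ B0 → same block

YES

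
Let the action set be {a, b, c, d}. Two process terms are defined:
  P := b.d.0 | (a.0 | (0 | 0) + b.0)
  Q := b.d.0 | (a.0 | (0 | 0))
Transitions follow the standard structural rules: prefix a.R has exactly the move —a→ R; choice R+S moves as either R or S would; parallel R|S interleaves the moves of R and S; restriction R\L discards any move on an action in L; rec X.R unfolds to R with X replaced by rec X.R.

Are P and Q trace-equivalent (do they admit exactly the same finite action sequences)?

NO — witness ⟨bb⟩

Reachable graph of P (9 states):
  p0 = b.d.0 | (a.0 | (0 | 0) + b.0) :: -a-> p1, -b-> p2, -b-> p3
  p1 = b.d.0 | (0 | (0 | 0)) :: -b-> p4
  p2 = b.d.0 | 0 :: -b-> p5
  p3 = d.0 | (a.0 | (0 | 0) + b.0) :: -a-> p4, -b-> p5, -d-> p6
  p4 = d.0 | (0 | (0 | 0)) :: -d-> p7
  p5 = d.0 | 0 :: -d-> p8
  p6 = 0 | (a.0 | (0 | 0) + b.0) :: -a-> p7, -b-> p8
  p7 = 0 | (0 | (0 | 0)) :: ·
  p8 = 0 | 0 :: ·
Reachable graph of Q (6 states):
  q0 = b.d.0 | (a.0 | (0 | 0)) :: -a-> q1, -b-> q2
  q1 = b.d.0 | (0 | (0 | 0)) :: -b-> q3
  q2 = d.0 | (a.0 | (0 | 0)) :: -a-> q3, -d-> q4
  q3 = d.0 | (0 | (0 | 0)) :: -d-> q5
  q4 = 0 | (a.0 | (0 | 0)) :: -a-> q5
  q5 = 0 | (0 | (0 | 0)) :: ·
Trace ⟨bb⟩ through P, begin at {p0}:
  after b @ step 1: {p2, p3}
  after b @ step 2: {p5}
  — P admits the full trace.
Trace ⟨bb⟩ through Q, begin at {q0}:
  after b @ step 1: {q2}
  after b @ step 2: no successor for Q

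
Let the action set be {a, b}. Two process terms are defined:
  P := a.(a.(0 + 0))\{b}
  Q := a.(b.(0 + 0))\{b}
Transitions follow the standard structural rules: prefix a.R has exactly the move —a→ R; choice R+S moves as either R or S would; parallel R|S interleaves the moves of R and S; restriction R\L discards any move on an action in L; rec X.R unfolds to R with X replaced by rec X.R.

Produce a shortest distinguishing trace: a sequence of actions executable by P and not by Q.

aa

Reachable graph of P (3 states):
  s0 = a.(a.(0 + 0))\{b} :: -a-> s1
  s1 = (a.(0 + 0))\{b} :: -a-> s2
  s2 = (0 + 0)\{b} :: (no moves)
Reachable graph of Q (2 states):
  t0 = a.(b.(0 + 0))\{b} :: -a-> t1
  t1 = (b.(0 + 0))\{b} :: (no moves)
Run σ = ⟨aa⟩ on P: start {s0}
  step 1 (a): {s1}
  step 2 (a): {s2}
  ✓ P
Run σ = ⟨aa⟩ on Q: start {t0}
  step 1 (a): {t1}
  step 2 (a): ∅  — Q cannot continue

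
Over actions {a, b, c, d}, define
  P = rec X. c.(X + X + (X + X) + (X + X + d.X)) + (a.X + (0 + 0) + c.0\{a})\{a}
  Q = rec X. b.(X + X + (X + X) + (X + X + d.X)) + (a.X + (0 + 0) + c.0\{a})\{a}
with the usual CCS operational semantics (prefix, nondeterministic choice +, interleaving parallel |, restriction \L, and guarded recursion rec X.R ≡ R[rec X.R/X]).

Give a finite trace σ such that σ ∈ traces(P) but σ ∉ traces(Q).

cc

P's transition system — 3 states:
  p0 = rec X. c.(X + X + (X + X) + (X + X + d.X)) + (a.X + (0 + 0) + c.0\{a})\{a} has moves --c--▸ p1, --c--▸ p2
  p1 = (rec X. c.(X + X + (X + X) + (X + X + d.X)) + (a.X + (0 + 0) + c.0\{a})\{a}) + (rec X. c.(X + X + (X + X) + (X + X + d.X)) + (a.X + (0 + 0) + c.0\{a})\{a}) + ((rec X. c.(X + X + (X + X) + (X + X + d.X)) + (a.X + (0 + 0) + c.0\{a})\{a}) + (rec X. c.(X + X + (X + X) + (X + X + d.X)) + (a.X + (0 + 0) + c.0\{a})\{a})) + ((rec X. c.(X + X + (X + X) + (X + X + d.X)) + (a.X + (0 + 0) + c.0\{a})\{a}) + (rec X. c.(X + X + (X + X) + (X + X + d.X)) + (a.X + (0 + 0) + c.0\{a})\{a}) + d.(rec X. c.(X + X + (X + X) + (X + X + d.X)) + (a.X + (0 + 0) + c.0\{a})\{a})) has moves --c--▸ p1, --c--▸ p2, --d--▸ p0
  p2 = 0\{a}\{a} has moves ∅
Q's transition system — 3 states:
  q0 = rec X. b.(X + X + (X + X) + (X + X + d.X)) + (a.X + (0 + 0) + c.0\{a})\{a} has moves --b--▸ q1, --c--▸ q2
  q1 = (rec X. b.(X + X + (X + X) + (X + X + d.X)) + (a.X + (0 + 0) + c.0\{a})\{a}) + (rec X. b.(X + X + (X + X) + (X + X + d.X)) + (a.X + (0 + 0) + c.0\{a})\{a}) + ((rec X. b.(X + X + (X + X) + (X + X + d.X)) + (a.X + (0 + 0) + c.0\{a})\{a}) + (rec X. b.(X + X + (X + X) + (X + X + d.X)) + (a.X + (0 + 0) + c.0\{a})\{a})) + ((rec X. b.(X + X + (X + X) + (X + X + d.X)) + (a.X + (0 + 0) + c.0\{a})\{a}) + (rec X. b.(X + X + (X + X) + (X + X + d.X)) + (a.X + (0 + 0) + c.0\{a})\{a}) + d.(rec X. b.(X + X + (X + X) + (X + X + d.X)) + (a.X + (0 + 0) + c.0\{a})\{a})) has moves --b--▸ q1, --c--▸ q2, --d--▸ q0
  q2 = 0\{a}\{a} has moves ∅
Trace ⟨cc⟩ through P, begin at {p0}:
  step 1 (c): {p1, p2}
  step 2 (c): {p1, p2}
  P completes σ.
Trace ⟨cc⟩ through Q, begin at {q0}:
  step 1 (c): {q2}
  step 2 (c): ∅ (Q stuck)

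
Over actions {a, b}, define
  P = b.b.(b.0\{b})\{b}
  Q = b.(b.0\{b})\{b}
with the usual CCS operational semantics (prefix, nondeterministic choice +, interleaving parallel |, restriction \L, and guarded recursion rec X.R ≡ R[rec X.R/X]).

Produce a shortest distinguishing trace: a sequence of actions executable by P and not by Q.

Reachable graph of P (3 states):
  u0 = b.b.(b.0\{b})\{b} → ··b··> u1
  u1 = b.(b.0\{b})\{b} → ··b··> u2
  u2 = (b.0\{b})\{b} → ·
Reachable graph of Q (2 states):
  v0 = b.(b.0\{b})\{b} → ··b··> v1
  v1 = (b.0\{b})\{b} → ·
Run σ = ⟨bb⟩ on P: start {u0}
  step 1 (b): {u1}
  step 2 (b): {u2}
  ✓ P
Run σ = ⟨bb⟩ on Q: start {v0}
  step 1 (b): {v1}
  step 2 (b): ∅  — Q cannot continue

bb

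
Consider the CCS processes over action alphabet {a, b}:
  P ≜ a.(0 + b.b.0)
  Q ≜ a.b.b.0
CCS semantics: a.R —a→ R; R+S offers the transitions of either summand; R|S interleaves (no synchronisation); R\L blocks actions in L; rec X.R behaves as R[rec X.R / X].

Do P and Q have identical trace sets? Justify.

P's transition system — 4 states:
  p0 = a.(0 + b.b.0) has moves ··a··> p1
  p1 = 0 + b.b.0 has moves ··b··> p2
  p2 = b.0 has moves ··b··> p3
  p3 = 0 has moves deadlocked
Q's transition system — 4 states:
  q0 = a.b.b.0 has moves ··a··> q1
  q1 = b.b.0 has moves ··b··> q2
  q2 = b.0 has moves ··b··> q3
  q3 = 0 has moves deadlocked
Bisimilarity quotient blocks:
  B0 = {p0, q0}
  B1 = {p1, q1}
  B2 = {p2, q2}
  B3 = {p3, q3}
p0 ∈ B0, q0 ∈ B0 → same block
Bisimilar ⇒ trace-equivalent.

trace-equivalent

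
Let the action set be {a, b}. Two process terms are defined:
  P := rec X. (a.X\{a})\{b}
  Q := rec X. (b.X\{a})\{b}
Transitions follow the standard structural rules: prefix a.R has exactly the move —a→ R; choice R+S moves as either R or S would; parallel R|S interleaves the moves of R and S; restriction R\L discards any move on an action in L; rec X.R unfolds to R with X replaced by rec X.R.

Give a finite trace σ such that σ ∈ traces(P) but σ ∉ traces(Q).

a

Reachable graph of P (2 states):
  p0 = rec X. (a.X\{a})\{b} | --a--▸ p1
  p1 = (rec X. (a.X\{a})\{b})\{a}\{b} | ∅
Reachable graph of Q (1 states):
  q0 = rec X. (b.X\{a})\{b} | ∅
Executing a from P (initial set {p0}):
  [1] a ⇒ {p1}
  ✓ P
Executing a from Q (initial set {q0}):
  [1] a ⇒ ∅ (Q stuck)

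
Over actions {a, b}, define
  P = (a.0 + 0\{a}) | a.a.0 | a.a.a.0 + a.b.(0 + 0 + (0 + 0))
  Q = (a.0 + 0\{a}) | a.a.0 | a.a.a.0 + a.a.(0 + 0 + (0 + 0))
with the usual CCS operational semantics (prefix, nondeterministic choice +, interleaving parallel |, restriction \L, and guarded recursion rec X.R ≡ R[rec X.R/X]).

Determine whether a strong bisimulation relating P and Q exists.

NO

Reachable graph of P (26 states):
  p0 = (a.0 + 0\{a}) | a.a.0 | a.a.a.0 + a.b.(0 + 0 + (0 + 0)) :: ··a··> p1, ··a··> p2, ··a··> p3, ··a··> p4
  p1 = (a.0 + 0\{a}) | a.0 | a.a.a.0 :: ··a··> p5, ··a··> p6, ··a··> p7
  p2 = (a.0 + 0\{a}) | a.a.0 | a.a.0 :: ··a··> p6, ··a··> p8, ··a··> p9
  p3 = 0 | a.a.0 | a.a.a.0 :: ··a··> p7, ··a··> p9
  p4 = b.(0 + 0 + (0 + 0)) :: ··b··> p10
  p5 = (a.0 + 0\{a}) | 0 | a.a.a.0 :: ··a··> p11, ··a··> p12
  p6 = (a.0 + 0\{a}) | a.0 | a.a.0 :: ··a··> p11, ··a··> p13, ··a··> p14
  p7 = 0 | a.0 | a.a.a.0 :: ··a··> p12, ··a··> p14
  p8 = (a.0 + 0\{a}) | a.a.0 | a.0 :: ··a··> p13, ··a··> p15, ··a··> p16
  p9 = 0 | a.a.0 | a.a.0 :: ··a··> p14, ··a··> p16
  p10 = 0 + 0 + (0 + 0) :: deadlocked
  p11 = (a.0 + 0\{a}) | 0 | a.a.0 :: ··a··> p17, ··a··> p18
  p12 = 0 | 0 | a.a.a.0 :: ··a··> p18
  p13 = (a.0 + 0\{a}) | a.0 | a.0 :: ··a··> p17, ··a··> p19, ··a··> p20
  p14 = 0 | a.0 | a.a.0 :: ··a··> p18, ··a··> p20
  p15 = (a.0 + 0\{a}) | a.a.0 | 0 :: ··a··> p19, ··a··> p21
  p16 = 0 | a.a.0 | a.0 :: ··a··> p20, ··a··> p21
  p17 = (a.0 + 0\{a}) | 0 | a.0 :: ··a··> p22, ··a··> p23
  p18 = 0 | 0 | a.a.0 :: ··a··> p23
  p19 = (a.0 + 0\{a}) | a.0 | 0 :: ··a··> p22, ··a··> p24
  p20 = 0 | a.0 | a.0 :: ··a··> p23, ··a··> p24
  p21 = 0 | a.a.0 | 0 :: ··a··> p24
  p22 = (a.0 + 0\{a}) | 0 | 0 :: ··a··> p25
  p23 = 0 | 0 | a.0 :: ··a··> p25
  p24 = 0 | a.0 | 0 :: ··a··> p25
  p25 = 0 | 0 | 0 :: deadlocked
Reachable graph of Q (26 states):
  q0 = (a.0 + 0\{a}) | a.a.0 | a.a.a.0 + a.a.(0 + 0 + (0 + 0)) :: ··a··> q1, ··a··> q2, ··a··> q3, ··a··> q4
  q1 = (a.0 + 0\{a}) | a.0 | a.a.a.0 :: ··a··> q5, ··a··> q6, ··a··> q7
  q2 = (a.0 + 0\{a}) | a.a.0 | a.a.0 :: ··a··> q6, ··a··> q8, ··a··> q9
  q3 = 0 | a.a.0 | a.a.a.0 :: ··a··> q7, ··a··> q9
  q4 = a.(0 + 0 + (0 + 0)) :: ··a··> q10
  q5 = (a.0 + 0\{a}) | 0 | a.a.a.0 :: ··a··> q11, ··a··> q12
  q6 = (a.0 + 0\{a}) | a.0 | a.a.0 :: ··a··> q11, ··a··> q13, ··a··> q14
  q7 = 0 | a.0 | a.a.a.0 :: ··a··> q12, ··a··> q14
  q8 = (a.0 + 0\{a}) | a.a.0 | a.0 :: ··a··> q13, ··a··> q15, ··a··> q16
  q9 = 0 | a.a.0 | a.a.0 :: ··a··> q14, ··a··> q16
  q10 = 0 + 0 + (0 + 0) :: deadlocked
  q11 = (a.0 + 0\{a}) | 0 | a.a.0 :: ··a··> q17, ··a··> q18
  q12 = 0 | 0 | a.a.a.0 :: ··a··> q18
  q13 = (a.0 + 0\{a}) | a.0 | a.0 :: ··a··> q17, ··a··> q19, ··a··> q20
  q14 = 0 | a.0 | a.a.0 :: ··a··> q18, ··a··> q20
  q15 = (a.0 + 0\{a}) | a.a.0 | 0 :: ··a··> q19, ··a··> q21
  q16 = 0 | a.a.0 | a.0 :: ··a··> q20, ··a··> q21
  q17 = (a.0 + 0\{a}) | 0 | a.0 :: ··a··> q22, ··a··> q23
  q18 = 0 | 0 | a.a.0 :: ··a··> q23
  q19 = (a.0 + 0\{a}) | a.0 | 0 :: ··a··> q22, ··a··> q24
  q20 = 0 | a.0 | a.0 :: ··a··> q23, ··a··> q24
  q21 = 0 | a.a.0 | 0 :: ··a··> q24
  q22 = (a.0 + 0\{a}) | 0 | 0 :: ··a··> q25
  q23 = 0 | 0 | a.0 :: ··a··> q25
  q24 = 0 | a.0 | 0 :: ··a··> q25
  q25 = 0 | 0 | 0 :: deadlocked
Bisimilarity quotient blocks:
  B0 = {p0}
  B1 = {p1, p2, p3, q1, q2, q3}
  B2 = {p5, p6, p7, p8, p9, q5, q6, q7, q8, q9}
  B3 = {p11, p12, p13, p14, p15, p16, q11, q12, q13, q14, q15, q16}
  B4 = {p17, p18, p19, p20, p21, q17, q18, q19, q20, q21}
  B5 = {p22, p23, p24, q22, q23, q24, q4}
  B6 = {p10, p25, q10, q25}
  B7 = {p4}
  B8 = {q0}
p0 ∈ B0, q0 ∈ B8 → different blocks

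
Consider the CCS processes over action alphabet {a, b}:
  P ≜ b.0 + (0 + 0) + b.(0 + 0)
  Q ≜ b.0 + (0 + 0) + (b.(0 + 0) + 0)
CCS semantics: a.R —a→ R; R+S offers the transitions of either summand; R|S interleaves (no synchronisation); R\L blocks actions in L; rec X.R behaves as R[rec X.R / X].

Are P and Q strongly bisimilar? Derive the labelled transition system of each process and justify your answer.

P ~ Q

LTS(P): 3 reachable states
  p0 = b.0 + (0 + 0) + b.(0 + 0) :: —b→ p1, —b→ p2
  p1 = 0 :: ∅
  p2 = 0 + 0 :: ∅
LTS(Q): 3 reachable states
  q0 = b.0 + (0 + 0) + (b.(0 + 0) + 0) :: —b→ q1, —b→ q2
  q1 = 0 :: ∅
  q2 = 0 + 0 :: ∅
Bisimilarity quotient blocks:
  B0 = {p0, q0}
  B1 = {p1, p2, q1, q2}
p0 ∈ B0, q0 ∈ B0 → same block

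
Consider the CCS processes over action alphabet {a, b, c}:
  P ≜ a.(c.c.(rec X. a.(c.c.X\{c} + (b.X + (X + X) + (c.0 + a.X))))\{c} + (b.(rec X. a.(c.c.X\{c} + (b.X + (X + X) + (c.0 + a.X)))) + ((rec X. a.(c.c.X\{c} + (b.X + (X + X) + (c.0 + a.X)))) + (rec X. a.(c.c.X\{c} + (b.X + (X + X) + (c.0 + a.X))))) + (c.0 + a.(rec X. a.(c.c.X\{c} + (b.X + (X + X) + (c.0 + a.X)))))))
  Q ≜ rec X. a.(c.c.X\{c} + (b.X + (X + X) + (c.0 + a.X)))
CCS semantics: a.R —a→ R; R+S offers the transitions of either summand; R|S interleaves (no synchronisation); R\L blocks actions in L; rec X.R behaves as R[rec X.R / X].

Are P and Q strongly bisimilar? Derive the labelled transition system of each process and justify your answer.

LTS(P): 7 reachable states
  s0 = a.(c.c.(rec X. a.(c.c.X\{c} + (b.X + (X + X) + (c.0 + a.X))))\{c} + (b.(rec X. a.(c.c.X\{c} + (b.X + (X + X) + (c.0 + a.X)))) + ((rec X. a.(c.c.X\{c} + (b.X + (X + X) + (c.0 + a.X)))) + (rec X. a.(c.c.X\{c} + (b.X + (X + X) + (c.0 + a.X))))) + (c.0 + a.(rec X. a.(c.c.X\{c} + (b.X + (X + X) + (c.0 + a.X))))))) :: --a--▸ s1
  s1 = c.c.(rec X. a.(c.c.X\{c} + (b.X + (X + X) + (c.0 + a.X))))\{c} + (b.(rec X. a.(c.c.X\{c} + (b.X + (X + X) + (c.0 + a.X)))) + ((rec X. a.(c.c.X\{c} + (b.X + (X + X) + (c.0 + a.X)))) + (rec X. a.(c.c.X\{c} + (b.X + (X + X) + (c.0 + a.X))))) + (c.0 + a.(rec X. a.(c.c.X\{c} + (b.X + (X + X) + (c.0 + a.X)))))) :: --a--▸ s1, --a--▸ s2, --b--▸ s2, --c--▸ s3, --c--▸ s4
  s2 = rec X. a.(c.c.X\{c} + (b.X + (X + X) + (c.0 + a.X))) :: --a--▸ s1
  s3 = 0 :: (no moves)
  s4 = c.(rec X. a.(c.c.X\{c} + (b.X + (X + X) + (c.0 + a.X))))\{c} :: --c--▸ s5
  s5 = (rec X. a.(c.c.X\{c} + (b.X + (X + X) + (c.0 + a.X))))\{c} :: --a--▸ s6
  s6 = (c.c.(rec X. a.(c.c.X\{c} + (b.X + (X + X) + (c.0 + a.X))))\{c} + (b.(rec X. a.(c.c.X\{c} + (b.X + (X + X) + (c.0 + a.X)))) + ((rec X. a.(c.c.X\{c} + (b.X + (X + X) + (c.0 + a.X)))) + (rec X. a.(c.c.X\{c} + (b.X + (X + X) + (c.0 + a.X))))) + (c.0 + a.(rec X. a.(c.c.X\{c} + (b.X + (X + X) + (c.0 + a.X)))))))\{c} :: --a--▸ s5, --a--▸ s6, --b--▸ s5
LTS(Q): 6 reachable states
  t0 = rec X. a.(c.c.X\{c} + (b.X + (X + X) + (c.0 + a.X))) :: --a--▸ t1
  t1 = c.c.(rec X. a.(c.c.X\{c} + (b.X + (X + X) + (c.0 + a.X))))\{c} + (b.(rec X. a.(c.c.X\{c} + (b.X + (X + X) + (c.0 + a.X)))) + ((rec X. a.(c.c.X\{c} + (b.X + (X + X) + (c.0 + a.X)))) + (rec X. a.(c.c.X\{c} + (b.X + (X + X) + (c.0 + a.X))))) + (c.0 + a.(rec X. a.(c.c.X\{c} + (b.X + (X + X) + (c.0 + a.X)))))) :: --a--▸ t0, --a--▸ t1, --b--▸ t0, --c--▸ t2, --c--▸ t3
  t2 = 0 :: (no moves)
  t3 = c.(rec X. a.(c.c.X\{c} + (b.X + (X + X) + (c.0 + a.X))))\{c} :: --c--▸ t4
  t4 = (rec X. a.(c.c.X\{c} + (b.X + (X + X) + (c.0 + a.X))))\{c} :: --a--▸ t5
  t5 = (c.c.(rec X. a.(c.c.X\{c} + (b.X + (X + X) + (c.0 + a.X))))\{c} + (b.(rec X. a.(c.c.X\{c} + (b.X + (X + X) + (c.0 + a.X)))) + ((rec X. a.(c.c.X\{c} + (b.X + (X + X) + (c.0 + a.X)))) + (rec X. a.(c.c.X\{c} + (b.X + (X + X) + (c.0 + a.X))))) + (c.0 + a.(rec X. a.(c.c.X\{c} + (b.X + (X + X) + (c.0 + a.X)))))))\{c} :: --a--▸ t4, --a--▸ t5, --b--▸ t4
Partition-refinement fixed point:
  B0 = {s0, s2, t0}
  B1 = {s1, t1}
  B2 = {s4, t3}
  B3 = {s5, t4}
  B4 = {s6, t5}
  B5 = {s3, t2}
s0 ∈ B0, t0 ∈ B0 → same block

YES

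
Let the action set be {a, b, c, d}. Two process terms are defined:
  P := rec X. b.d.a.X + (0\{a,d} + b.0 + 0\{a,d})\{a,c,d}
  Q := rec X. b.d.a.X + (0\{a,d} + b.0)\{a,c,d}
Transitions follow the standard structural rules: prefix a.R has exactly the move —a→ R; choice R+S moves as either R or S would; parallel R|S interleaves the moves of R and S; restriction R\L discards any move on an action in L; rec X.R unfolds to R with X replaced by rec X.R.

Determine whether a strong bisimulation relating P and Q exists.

bisimilar

Reachable graph of P (4 states):
  s0 = rec X. b.d.a.X + (0\{a,d} + b.0 + 0\{a,d})\{a,c,d} ⊢ =b=> s1, =b=> s2
  s1 = 0\{a,c,d} ⊢ ·
  s2 = d.a.(rec X. b.d.a.X + (0\{a,d} + b.0 + 0\{a,d})\{a,c,d}) ⊢ =d=> s3
  s3 = a.(rec X. b.d.a.X + (0\{a,d} + b.0 + 0\{a,d})\{a,c,d}) ⊢ =a=> s0
Reachable graph of Q (4 states):
  t0 = rec X. b.d.a.X + (0\{a,d} + b.0)\{a,c,d} ⊢ =b=> t1, =b=> t2
  t1 = 0\{a,c,d} ⊢ ·
  t2 = d.a.(rec X. b.d.a.X + (0\{a,d} + b.0)\{a,c,d}) ⊢ =d=> t3
  t3 = a.(rec X. b.d.a.X + (0\{a,d} + b.0)\{a,c,d}) ⊢ =a=> t0
Bisimilarity quotient blocks:
  B0 = {s0, t0}
  B1 = {s2, t2}
  B2 = {s3, t3}
  B3 = {s1, t1}
s0 ∈ B0, t0 ∈ B0 → same block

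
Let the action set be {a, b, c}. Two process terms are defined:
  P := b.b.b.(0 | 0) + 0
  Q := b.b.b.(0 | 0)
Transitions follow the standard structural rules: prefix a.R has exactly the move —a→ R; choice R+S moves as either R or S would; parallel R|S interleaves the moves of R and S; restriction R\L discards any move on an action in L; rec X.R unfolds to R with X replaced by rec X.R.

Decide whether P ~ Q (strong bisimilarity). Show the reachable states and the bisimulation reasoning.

P's transition system — 4 states:
  s0 = b.b.b.(0 | 0) + 0 → —b→ s1
  s1 = b.b.(0 | 0) → —b→ s2
  s2 = b.(0 | 0) → —b→ s3
  s3 = 0 | 0 → ∅
Q's transition system — 4 states:
  t0 = b.b.b.(0 | 0) → —b→ t1
  t1 = b.b.(0 | 0) → —b→ t2
  t2 = b.(0 | 0) → —b→ t3
  t3 = 0 | 0 → ∅
Partition-refinement fixed point:
  B0 = {s0, t0}
  B1 = {s1, t1}
  B2 = {s2, t2}
  B3 = {s3, t3}
s0 ∈ B0, t0 ∈ B0 → same block

P ~ Q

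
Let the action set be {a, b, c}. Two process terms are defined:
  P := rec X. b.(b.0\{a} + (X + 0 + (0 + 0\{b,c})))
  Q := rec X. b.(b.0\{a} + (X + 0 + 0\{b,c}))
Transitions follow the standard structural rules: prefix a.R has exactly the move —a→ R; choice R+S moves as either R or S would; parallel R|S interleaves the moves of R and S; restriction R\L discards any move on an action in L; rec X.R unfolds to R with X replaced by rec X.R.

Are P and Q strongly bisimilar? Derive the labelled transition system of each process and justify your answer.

Reachable graph of P (3 states):
  u0 = rec X. b.(b.0\{a} + (X + 0 + (0 + 0\{b,c}))) :: =b=> u1
  u1 = b.0\{a} + ((rec X. b.(b.0\{a} + (X + 0 + (0 + 0\{b,c})))) + 0 + (0 + 0\{b,c})) :: =b=> u1, =b=> u2
  u2 = 0\{a} :: ·
Reachable graph of Q (3 states):
  v0 = rec X. b.(b.0\{a} + (X + 0 + 0\{b,c})) :: =b=> v1
  v1 = b.0\{a} + ((rec X. b.(b.0\{a} + (X + 0 + 0\{b,c}))) + 0 + 0\{b,c}) :: =b=> v1, =b=> v2
  v2 = 0\{a} :: ·
Partition-refinement fixed point:
  B0 = {u0, v0}
  B1 = {u1, v1}
  B2 = {u2, v2}
u0 ∈ B0, v0 ∈ B0 → same block

bisimilar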